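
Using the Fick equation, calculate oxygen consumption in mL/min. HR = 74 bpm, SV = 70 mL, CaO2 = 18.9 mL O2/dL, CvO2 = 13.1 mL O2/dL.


CO = HR*SV = 74*70/1000 = 5.18 L/min
a-v O2 diff = 18.9 - 13.1 = 5.8 mL/dL
VO2 = CO * (CaO2-CvO2) * 10 dL/L
VO2 = 5.18 * 5.8 * 10
VO2 = 300.4 mL/min


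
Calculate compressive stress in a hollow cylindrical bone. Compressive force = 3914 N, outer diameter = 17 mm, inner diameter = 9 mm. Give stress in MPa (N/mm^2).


A = pi*(r_o^2 - r_i^2)
r_o = 8.5 mm, r_i = 4.5 mm
A = 163.363 mm^2
sigma = F/A = 3914 / 163.363
sigma = 23.96 MPa


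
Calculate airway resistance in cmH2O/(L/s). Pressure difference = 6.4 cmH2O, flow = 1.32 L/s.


R = dP / flow
R = 6.4 / 1.32
R = 4.848 cmH2O/(L/s)


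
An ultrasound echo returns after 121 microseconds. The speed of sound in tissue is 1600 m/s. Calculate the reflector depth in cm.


depth = c * t / 2
t = 121 us = 1.2100e-04 s
depth = 1600 * 1.2100e-04 / 2
depth = 0.0968 m = 9.68 cm


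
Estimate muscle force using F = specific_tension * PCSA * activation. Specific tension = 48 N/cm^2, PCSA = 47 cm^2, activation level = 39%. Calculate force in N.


F = sigma * PCSA * activation
F = 48 * 47 * 0.39
F = 879.8 N


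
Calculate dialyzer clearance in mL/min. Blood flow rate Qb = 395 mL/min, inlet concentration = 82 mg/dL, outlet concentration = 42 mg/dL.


K = Qb * (Cb_in - Cb_out) / Cb_in
K = 395 * (82 - 42) / 82
K = 192.7 mL/min


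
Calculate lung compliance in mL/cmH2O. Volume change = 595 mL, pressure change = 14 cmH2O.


C = dV / dP
C = 595 / 14
C = 42.5 mL/cmH2O


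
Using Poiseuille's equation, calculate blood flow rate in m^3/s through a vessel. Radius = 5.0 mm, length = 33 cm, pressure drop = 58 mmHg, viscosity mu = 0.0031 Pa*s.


Q = pi*r^4*dP / (8*mu*L)
r = 0.005 m, L = 0.33 m
dP = 58 mmHg = 7732.676 Pa
Q = 0.001855 m^3/s


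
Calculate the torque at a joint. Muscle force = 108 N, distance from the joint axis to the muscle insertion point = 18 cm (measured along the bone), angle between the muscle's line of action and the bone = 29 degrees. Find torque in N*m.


Torque = F * d * sin(theta)   (moment arm = d*sin(theta))
d = 18 cm = 0.18 m
Torque = 108 * 0.18 * sin(29)
Torque = 9.425 N*m


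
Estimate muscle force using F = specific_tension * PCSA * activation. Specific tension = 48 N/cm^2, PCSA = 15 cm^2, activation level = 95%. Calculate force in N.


F = sigma * PCSA * activation
F = 48 * 15 * 0.95
F = 684 N


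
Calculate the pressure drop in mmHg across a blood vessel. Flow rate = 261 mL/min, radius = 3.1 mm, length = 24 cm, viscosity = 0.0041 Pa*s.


dP = 8*mu*L*Q / (pi*r^4)
Q = 261 mL/min = 4.35e-06 m^3/s
dP = 118.026 Pa = 118.026 / 133.322 mmHg = 0.8853 mmHg


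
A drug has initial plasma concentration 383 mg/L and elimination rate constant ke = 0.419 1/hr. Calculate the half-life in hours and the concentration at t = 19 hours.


t_half = ln(2) / ke = 0.693147 / 0.419 = 1.654 hr
C(t) = C0 * exp(-ke*t) = 383 * exp(-0.419*19)
C(19) = 0.1336 mg/L


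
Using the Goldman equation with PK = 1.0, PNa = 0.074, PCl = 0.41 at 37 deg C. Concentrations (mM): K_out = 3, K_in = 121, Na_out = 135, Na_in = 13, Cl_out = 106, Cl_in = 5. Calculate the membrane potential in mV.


Vm = (RT/F)*ln((PK*Ko + PNa*Nao + PCl*Cli)/(PK*Ki + PNa*Nai + PCl*Clo))
Numer = 15.04, Denom = 165.422
Vm = -64.08 mV


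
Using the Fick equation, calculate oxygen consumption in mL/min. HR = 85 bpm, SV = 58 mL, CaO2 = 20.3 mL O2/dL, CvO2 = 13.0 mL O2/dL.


CO = HR*SV = 85*58/1000 = 4.93 L/min
a-v O2 diff = 20.3 - 13.0 = 7.3 mL/dL
VO2 = CO * (CaO2-CvO2) * 10 dL/L
VO2 = 4.93 * 7.3 * 10
VO2 = 359.9 mL/min


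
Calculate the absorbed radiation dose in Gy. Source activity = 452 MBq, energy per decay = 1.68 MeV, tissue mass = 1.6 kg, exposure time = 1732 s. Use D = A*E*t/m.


A = 452 MBq = 4.5200e+08 Bq
E = 1.68 MeV = 2.69136e-13 J
D = A*E*t/m = 4.5200e+08*2.69136e-13*1732/1.6
D = 0.1317 Gy


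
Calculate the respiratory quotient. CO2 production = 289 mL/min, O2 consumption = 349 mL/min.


RQ = VCO2 / VO2
RQ = 289 / 349
RQ = 0.8281


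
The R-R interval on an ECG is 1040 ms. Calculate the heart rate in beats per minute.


HR = 60 / RR_interval(s)
RR = 1040 ms = 1.04 s
HR = 60 / 1.04 = 57.69 bpm


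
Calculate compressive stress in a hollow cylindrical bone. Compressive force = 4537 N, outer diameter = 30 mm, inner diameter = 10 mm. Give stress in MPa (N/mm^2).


A = pi*(r_o^2 - r_i^2)
r_o = 15 mm, r_i = 5 mm
A = 628.319 mm^2
sigma = F/A = 4537 / 628.319
sigma = 7.221 MPa


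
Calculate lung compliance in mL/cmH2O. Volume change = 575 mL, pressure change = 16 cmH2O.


C = dV / dP
C = 575 / 16
C = 35.94 mL/cmH2O


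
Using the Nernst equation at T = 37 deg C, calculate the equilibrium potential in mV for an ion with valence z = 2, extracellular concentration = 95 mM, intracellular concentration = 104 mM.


E = (RT/(zF)) * ln(C_out/C_in)
T = 37 + 273.15 = 310.15 K
E = (8.314 * 310.15 / (2 * 96485)) * ln(95/104)
E = -1.21 mV


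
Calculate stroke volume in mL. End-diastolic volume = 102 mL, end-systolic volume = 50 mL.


SV = EDV - ESV
SV = 102 - 50
SV = 52 mL


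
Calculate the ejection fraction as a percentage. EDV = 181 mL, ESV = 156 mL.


SV = EDV - ESV = 181 - 156 = 25 mL
EF = SV/EDV * 100 = 25/181 * 100
EF = 13.81%


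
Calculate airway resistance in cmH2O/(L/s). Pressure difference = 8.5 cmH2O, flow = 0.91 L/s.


R = dP / flow
R = 8.5 / 0.91
R = 9.341 cmH2O/(L/s)


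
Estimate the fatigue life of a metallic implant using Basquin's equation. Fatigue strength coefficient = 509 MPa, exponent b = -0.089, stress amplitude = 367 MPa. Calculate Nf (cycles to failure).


sigma_a = sigma_f' * (2Nf)^b
2Nf = (sigma_a/sigma_f')^(1/b)
2Nf = (367/509)^(1/-0.089)
2Nf = 39.453608
Nf = 19.73


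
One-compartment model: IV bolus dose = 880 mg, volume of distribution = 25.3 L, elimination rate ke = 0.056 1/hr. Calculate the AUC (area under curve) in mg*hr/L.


C0 = Dose/Vd = 880/25.3 = 34.7826 mg/L
AUC = C0/ke = 34.7826/0.056
AUC = 621.1 mg*hr/L


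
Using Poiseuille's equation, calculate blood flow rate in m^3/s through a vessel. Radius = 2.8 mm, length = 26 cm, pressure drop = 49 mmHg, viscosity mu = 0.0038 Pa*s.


Q = pi*r^4*dP / (8*mu*L)
r = 0.0028 m, L = 0.26 m
dP = 49 mmHg = 6532.778 Pa
Q = 1.5960e-04 m^3/s


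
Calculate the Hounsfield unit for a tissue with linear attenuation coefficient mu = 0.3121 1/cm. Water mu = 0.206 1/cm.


HU = ((mu_tissue - mu_water) / mu_water) * 1000
HU = ((0.3121 - 0.206) / 0.206) * 1000
HU = 515


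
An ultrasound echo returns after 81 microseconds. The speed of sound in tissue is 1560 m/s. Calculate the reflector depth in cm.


depth = c * t / 2
t = 81 us = 8.1000e-05 s
depth = 1560 * 8.1000e-05 / 2
depth = 0.06318 m = 6.318 cm


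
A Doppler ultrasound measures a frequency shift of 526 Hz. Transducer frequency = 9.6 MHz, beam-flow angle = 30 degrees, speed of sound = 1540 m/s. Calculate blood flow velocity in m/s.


v = fd * c / (2 * f0 * cos(theta))
v = 526 * 1540 / (2 * 9.6000e+06 * cos(30))
v = 0.04872 m/s


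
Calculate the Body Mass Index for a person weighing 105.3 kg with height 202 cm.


BMI = weight / height^2
height = 202 cm = 2.02 m
BMI = 105.3 / 2.02^2
BMI = 25.81 kg/m^2


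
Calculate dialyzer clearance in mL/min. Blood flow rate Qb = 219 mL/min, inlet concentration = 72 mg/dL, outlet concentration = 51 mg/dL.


K = Qb * (Cb_in - Cb_out) / Cb_in
K = 219 * (72 - 51) / 72
K = 63.88 mL/min


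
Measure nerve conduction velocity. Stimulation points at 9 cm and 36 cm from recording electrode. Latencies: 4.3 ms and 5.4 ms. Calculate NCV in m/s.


Distance = (36 - 9) / 100 = 0.27 m
dt = (5.4 - 4.3) / 1000 = 0.0011 s
NCV = dist / dt = 245.5 m/s


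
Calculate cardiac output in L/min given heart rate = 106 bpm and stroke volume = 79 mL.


CO = HR * SV
CO = 106 * 79 / 1000
CO = 8.374 L/min


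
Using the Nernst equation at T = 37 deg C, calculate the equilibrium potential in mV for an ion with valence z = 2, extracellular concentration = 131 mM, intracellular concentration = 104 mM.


E = (RT/(zF)) * ln(C_out/C_in)
T = 37 + 273.15 = 310.15 K
E = (8.314 * 310.15 / (2 * 96485)) * ln(131/104)
E = 3.084 mV


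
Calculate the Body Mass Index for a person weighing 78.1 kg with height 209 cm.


BMI = weight / height^2
height = 209 cm = 2.09 m
BMI = 78.1 / 2.09^2
BMI = 17.88 kg/m^2


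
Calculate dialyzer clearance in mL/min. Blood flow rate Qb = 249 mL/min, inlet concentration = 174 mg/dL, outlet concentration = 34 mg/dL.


K = Qb * (Cb_in - Cb_out) / Cb_in
K = 249 * (174 - 34) / 174
K = 200.3 mL/min


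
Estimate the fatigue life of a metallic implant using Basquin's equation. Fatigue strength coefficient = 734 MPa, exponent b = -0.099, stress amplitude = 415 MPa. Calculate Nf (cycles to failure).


sigma_a = sigma_f' * (2Nf)^b
2Nf = (sigma_a/sigma_f')^(1/b)
2Nf = (415/734)^(1/-0.099)
2Nf = 317.3179
Nf = 158.7


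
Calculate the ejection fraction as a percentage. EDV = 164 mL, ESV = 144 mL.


SV = EDV - ESV = 164 - 144 = 20 mL
EF = SV/EDV * 100 = 20/164 * 100
EF = 12.2%


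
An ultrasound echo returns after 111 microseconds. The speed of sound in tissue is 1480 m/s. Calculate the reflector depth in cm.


depth = c * t / 2
t = 111 us = 1.1100e-04 s
depth = 1480 * 1.1100e-04 / 2
depth = 0.08214 m = 8.214 cm


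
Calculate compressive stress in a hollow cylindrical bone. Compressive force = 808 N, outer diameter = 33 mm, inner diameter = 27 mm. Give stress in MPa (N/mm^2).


A = pi*(r_o^2 - r_i^2)
r_o = 16.5 mm, r_i = 13.5 mm
A = 282.743 mm^2
sigma = F/A = 808 / 282.743
sigma = 2.858 MPa


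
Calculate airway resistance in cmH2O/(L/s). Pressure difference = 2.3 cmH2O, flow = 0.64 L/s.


R = dP / flow
R = 2.3 / 0.64
R = 3.594 cmH2O/(L/s)


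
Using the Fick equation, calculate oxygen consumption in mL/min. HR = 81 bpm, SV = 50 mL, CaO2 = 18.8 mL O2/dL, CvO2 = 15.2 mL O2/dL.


CO = HR*SV = 81*50/1000 = 4.05 L/min
a-v O2 diff = 18.8 - 15.2 = 3.6 mL/dL
VO2 = CO * (CaO2-CvO2) * 10 dL/L
VO2 = 4.05 * 3.6 * 10
VO2 = 145.8 mL/min


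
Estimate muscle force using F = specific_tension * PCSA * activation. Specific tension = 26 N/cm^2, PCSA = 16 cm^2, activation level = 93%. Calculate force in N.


F = sigma * PCSA * activation
F = 26 * 16 * 0.93
F = 386.9 N


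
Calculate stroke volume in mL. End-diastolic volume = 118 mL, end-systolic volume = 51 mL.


SV = EDV - ESV
SV = 118 - 51
SV = 67 mL


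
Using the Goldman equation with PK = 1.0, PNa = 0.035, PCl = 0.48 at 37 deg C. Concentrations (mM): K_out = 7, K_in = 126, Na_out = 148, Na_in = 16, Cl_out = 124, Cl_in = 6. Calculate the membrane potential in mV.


Vm = (RT/F)*ln((PK*Ko + PNa*Nao + PCl*Cli)/(PK*Ki + PNa*Nai + PCl*Clo))
Numer = 15.06, Denom = 186.08
Vm = -67.19 mV


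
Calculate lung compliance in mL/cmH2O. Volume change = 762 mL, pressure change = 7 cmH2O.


C = dV / dP
C = 762 / 7
C = 108.9 mL/cmH2O


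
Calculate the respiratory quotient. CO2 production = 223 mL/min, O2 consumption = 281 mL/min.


RQ = VCO2 / VO2
RQ = 223 / 281
RQ = 0.7936


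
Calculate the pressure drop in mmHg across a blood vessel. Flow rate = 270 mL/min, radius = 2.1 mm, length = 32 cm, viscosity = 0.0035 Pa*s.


dP = 8*mu*L*Q / (pi*r^4)
Q = 270 mL/min = 4.5e-06 m^3/s
dP = 659.923 Pa = 659.923 / 133.322 mmHg = 4.95 mmHg


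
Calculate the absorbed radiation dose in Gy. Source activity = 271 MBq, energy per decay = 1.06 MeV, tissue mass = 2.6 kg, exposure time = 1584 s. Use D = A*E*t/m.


A = 271 MBq = 2.7100e+08 Bq
E = 1.06 MeV = 1.69812e-13 J
D = A*E*t/m = 2.7100e+08*1.69812e-13*1584/2.6
D = 0.02804 Gy


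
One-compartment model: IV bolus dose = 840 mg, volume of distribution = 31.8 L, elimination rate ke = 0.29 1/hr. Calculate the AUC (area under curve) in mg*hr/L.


C0 = Dose/Vd = 840/31.8 = 26.4151 mg/L
AUC = C0/ke = 26.4151/0.29
AUC = 91.09 mg*hr/L


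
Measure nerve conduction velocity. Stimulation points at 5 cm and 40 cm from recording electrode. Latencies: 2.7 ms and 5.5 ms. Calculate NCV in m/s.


Distance = (40 - 5) / 100 = 0.35 m
dt = (5.5 - 2.7) / 1000 = 0.0028 s
NCV = dist / dt = 125 m/s


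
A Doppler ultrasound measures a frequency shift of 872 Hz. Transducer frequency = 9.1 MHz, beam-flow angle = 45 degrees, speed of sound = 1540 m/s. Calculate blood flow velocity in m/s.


v = fd * c / (2 * f0 * cos(theta))
v = 872 * 1540 / (2 * 9.1000e+06 * cos(45))
v = 0.1043 m/s


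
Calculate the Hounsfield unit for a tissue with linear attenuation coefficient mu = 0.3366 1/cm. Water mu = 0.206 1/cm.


HU = ((mu_tissue - mu_water) / mu_water) * 1000
HU = ((0.3366 - 0.206) / 0.206) * 1000
HU = 634


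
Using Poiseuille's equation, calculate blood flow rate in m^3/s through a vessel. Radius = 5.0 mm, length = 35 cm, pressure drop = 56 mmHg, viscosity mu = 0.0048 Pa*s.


Q = pi*r^4*dP / (8*mu*L)
r = 0.005 m, L = 0.35 m
dP = 56 mmHg = 7466.032 Pa
Q = 0.001091 m^3/s


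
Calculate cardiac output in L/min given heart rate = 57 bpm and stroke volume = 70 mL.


CO = HR * SV
CO = 57 * 70 / 1000
CO = 3.99 L/min


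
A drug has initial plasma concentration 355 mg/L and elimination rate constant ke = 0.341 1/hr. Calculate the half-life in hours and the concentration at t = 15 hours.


t_half = ln(2) / ke = 0.693147 / 0.341 = 2.033 hr
C(t) = C0 * exp(-ke*t) = 355 * exp(-0.341*15)
C(15) = 2.132 mg/L


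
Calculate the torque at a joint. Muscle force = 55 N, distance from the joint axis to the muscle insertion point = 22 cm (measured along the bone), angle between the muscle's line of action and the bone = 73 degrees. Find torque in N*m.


Torque = F * d * sin(theta)   (moment arm = d*sin(theta))
d = 22 cm = 0.22 m
Torque = 55 * 0.22 * sin(73)
Torque = 11.57 N*m


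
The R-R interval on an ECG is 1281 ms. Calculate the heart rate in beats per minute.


HR = 60 / RR_interval(s)
RR = 1281 ms = 1.281 s
HR = 60 / 1.281 = 46.84 bpm


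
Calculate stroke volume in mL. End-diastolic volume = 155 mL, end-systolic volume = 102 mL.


SV = EDV - ESV
SV = 155 - 102
SV = 53 mL


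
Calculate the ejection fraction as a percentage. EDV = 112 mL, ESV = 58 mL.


SV = EDV - ESV = 112 - 58 = 54 mL
EF = SV/EDV * 100 = 54/112 * 100
EF = 48.21%


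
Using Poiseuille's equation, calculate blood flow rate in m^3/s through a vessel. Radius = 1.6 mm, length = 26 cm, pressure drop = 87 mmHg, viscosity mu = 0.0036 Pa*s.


Q = pi*r^4*dP / (8*mu*L)
r = 0.0016 m, L = 0.26 m
dP = 87 mmHg = 11599.014 Pa
Q = 3.1892e-05 m^3/s


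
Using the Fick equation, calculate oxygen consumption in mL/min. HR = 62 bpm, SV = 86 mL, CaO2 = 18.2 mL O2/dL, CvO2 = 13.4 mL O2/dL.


CO = HR*SV = 62*86/1000 = 5.332 L/min
a-v O2 diff = 18.2 - 13.4 = 4.8 mL/dL
VO2 = CO * (CaO2-CvO2) * 10 dL/L
VO2 = 5.332 * 4.8 * 10
VO2 = 255.9 mL/min


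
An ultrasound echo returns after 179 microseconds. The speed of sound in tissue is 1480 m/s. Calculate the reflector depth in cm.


depth = c * t / 2
t = 179 us = 1.7900e-04 s
depth = 1480 * 1.7900e-04 / 2
depth = 0.13246 m = 13.246 cm


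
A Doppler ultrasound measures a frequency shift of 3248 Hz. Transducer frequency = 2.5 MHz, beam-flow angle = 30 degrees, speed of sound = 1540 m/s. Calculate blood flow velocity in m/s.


v = fd * c / (2 * f0 * cos(theta))
v = 3248 * 1540 / (2 * 2.5000e+06 * cos(30))
v = 1.155 m/s


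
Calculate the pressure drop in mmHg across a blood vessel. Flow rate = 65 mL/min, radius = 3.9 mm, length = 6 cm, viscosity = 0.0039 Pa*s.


dP = 8*mu*L*Q / (pi*r^4)
Q = 65 mL/min = 1.08333e-06 m^3/s
dP = 2.79035 Pa = 2.79035 / 133.322 mmHg = 0.02093 mmHg


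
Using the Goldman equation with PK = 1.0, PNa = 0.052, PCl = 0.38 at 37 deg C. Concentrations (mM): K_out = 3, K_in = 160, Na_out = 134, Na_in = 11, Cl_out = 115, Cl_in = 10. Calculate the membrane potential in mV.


Vm = (RT/F)*ln((PK*Ko + PNa*Nao + PCl*Cli)/(PK*Ki + PNa*Nai + PCl*Clo))
Numer = 13.768, Denom = 204.272
Vm = -72.08 mV


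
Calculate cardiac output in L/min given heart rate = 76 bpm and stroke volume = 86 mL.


CO = HR * SV
CO = 76 * 86 / 1000
CO = 6.536 L/min


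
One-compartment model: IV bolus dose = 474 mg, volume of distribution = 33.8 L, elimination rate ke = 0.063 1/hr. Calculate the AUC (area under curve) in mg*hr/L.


C0 = Dose/Vd = 474/33.8 = 14.0237 mg/L
AUC = C0/ke = 14.0237/0.063
AUC = 222.6 mg*hr/L


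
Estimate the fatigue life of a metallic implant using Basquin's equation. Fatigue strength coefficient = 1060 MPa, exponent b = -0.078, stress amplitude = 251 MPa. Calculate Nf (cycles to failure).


sigma_a = sigma_f' * (2Nf)^b
2Nf = (sigma_a/sigma_f')^(1/b)
2Nf = (251/1060)^(1/-0.078)
2Nf = 1.049361e+08
Nf = 5.2468e+07


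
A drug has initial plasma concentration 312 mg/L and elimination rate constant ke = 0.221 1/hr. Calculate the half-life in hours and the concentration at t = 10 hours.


t_half = ln(2) / ke = 0.693147 / 0.221 = 3.136 hr
C(t) = C0 * exp(-ke*t) = 312 * exp(-0.221*10)
C(10) = 34.23 mg/L


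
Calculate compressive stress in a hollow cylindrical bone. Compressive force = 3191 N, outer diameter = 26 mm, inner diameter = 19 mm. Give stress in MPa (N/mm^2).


A = pi*(r_o^2 - r_i^2)
r_o = 13 mm, r_i = 9.5 mm
A = 247.4 mm^2
sigma = F/A = 3191 / 247.4
sigma = 12.9 MPa


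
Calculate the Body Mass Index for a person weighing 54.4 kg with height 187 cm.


BMI = weight / height^2
height = 187 cm = 1.87 m
BMI = 54.4 / 1.87^2
BMI = 15.56 kg/m^2


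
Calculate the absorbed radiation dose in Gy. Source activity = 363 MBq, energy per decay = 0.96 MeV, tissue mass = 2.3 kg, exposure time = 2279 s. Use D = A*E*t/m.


A = 363 MBq = 3.6300e+08 Bq
E = 0.96 MeV = 1.53792e-13 J
D = A*E*t/m = 3.6300e+08*1.53792e-13*2279/2.3
D = 0.05532 Gy


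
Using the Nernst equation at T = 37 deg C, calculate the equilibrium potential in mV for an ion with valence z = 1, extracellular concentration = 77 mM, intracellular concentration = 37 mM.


E = (RT/(zF)) * ln(C_out/C_in)
T = 37 + 273.15 = 310.15 K
E = (8.314 * 310.15 / (1 * 96485)) * ln(77/37)
E = 19.59 mV


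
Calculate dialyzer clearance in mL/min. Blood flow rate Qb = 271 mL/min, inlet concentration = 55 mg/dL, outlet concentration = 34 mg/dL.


K = Qb * (Cb_in - Cb_out) / Cb_in
K = 271 * (55 - 34) / 55
K = 103.5 mL/min


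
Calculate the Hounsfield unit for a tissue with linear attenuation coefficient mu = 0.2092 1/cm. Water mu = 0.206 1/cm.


HU = ((mu_tissue - mu_water) / mu_water) * 1000
HU = ((0.2092 - 0.206) / 0.206) * 1000
HU = 15.53


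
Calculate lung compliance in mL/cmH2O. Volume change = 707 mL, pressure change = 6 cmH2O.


C = dV / dP
C = 707 / 6
C = 117.8 mL/cmH2O


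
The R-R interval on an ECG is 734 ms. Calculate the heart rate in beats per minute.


HR = 60 / RR_interval(s)
RR = 734 ms = 0.734 s
HR = 60 / 0.734 = 81.74 bpm


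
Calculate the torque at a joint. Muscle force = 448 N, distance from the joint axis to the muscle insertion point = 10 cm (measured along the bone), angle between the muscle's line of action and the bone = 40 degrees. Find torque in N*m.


Torque = F * d * sin(theta)   (moment arm = d*sin(theta))
d = 10 cm = 0.1 m
Torque = 448 * 0.1 * sin(40)
Torque = 28.8 N*m


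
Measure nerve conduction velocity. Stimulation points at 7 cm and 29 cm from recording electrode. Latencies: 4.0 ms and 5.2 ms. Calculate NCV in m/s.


Distance = (29 - 7) / 100 = 0.22 m
dt = (5.2 - 4.0) / 1000 = 0.0012 s
NCV = dist / dt = 183.3 m/s


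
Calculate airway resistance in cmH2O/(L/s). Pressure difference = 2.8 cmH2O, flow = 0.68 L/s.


R = dP / flow
R = 2.8 / 0.68
R = 4.118 cmH2O/(L/s)


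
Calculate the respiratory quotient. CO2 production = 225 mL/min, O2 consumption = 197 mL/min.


RQ = VCO2 / VO2
RQ = 225 / 197
RQ = 1.142


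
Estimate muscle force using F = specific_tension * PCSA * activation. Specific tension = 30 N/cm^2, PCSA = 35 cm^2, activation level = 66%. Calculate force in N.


F = sigma * PCSA * activation
F = 30 * 35 * 0.66
F = 693 N


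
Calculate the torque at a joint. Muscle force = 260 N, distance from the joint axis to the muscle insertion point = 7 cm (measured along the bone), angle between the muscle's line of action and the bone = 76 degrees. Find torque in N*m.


Torque = F * d * sin(theta)   (moment arm = d*sin(theta))
d = 7 cm = 0.07 m
Torque = 260 * 0.07 * sin(76)
Torque = 17.66 N*m


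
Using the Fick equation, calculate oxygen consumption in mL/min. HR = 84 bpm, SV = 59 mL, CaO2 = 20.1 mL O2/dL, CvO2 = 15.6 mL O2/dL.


CO = HR*SV = 84*59/1000 = 4.956 L/min
a-v O2 diff = 20.1 - 15.6 = 4.5 mL/dL
VO2 = CO * (CaO2-CvO2) * 10 dL/L
VO2 = 4.956 * 4.5 * 10
VO2 = 223 mL/min


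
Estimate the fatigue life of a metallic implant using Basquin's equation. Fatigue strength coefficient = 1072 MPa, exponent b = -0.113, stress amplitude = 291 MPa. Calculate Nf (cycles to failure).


sigma_a = sigma_f' * (2Nf)^b
2Nf = (sigma_a/sigma_f')^(1/b)
2Nf = (291/1072)^(1/-0.113)
2Nf = 102688.15
Nf = 5.134e+04


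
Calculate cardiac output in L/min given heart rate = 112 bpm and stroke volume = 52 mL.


CO = HR * SV
CO = 112 * 52 / 1000
CO = 5.824 L/min


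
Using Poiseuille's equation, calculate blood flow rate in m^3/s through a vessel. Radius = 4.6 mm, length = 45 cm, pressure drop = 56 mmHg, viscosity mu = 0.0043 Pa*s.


Q = pi*r^4*dP / (8*mu*L)
r = 0.0046 m, L = 0.45 m
dP = 56 mmHg = 7466.032 Pa
Q = 6.7842e-04 m^3/s


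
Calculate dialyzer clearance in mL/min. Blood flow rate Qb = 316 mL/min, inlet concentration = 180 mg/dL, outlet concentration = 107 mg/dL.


K = Qb * (Cb_in - Cb_out) / Cb_in
K = 316 * (180 - 107) / 180
K = 128.2 mL/min


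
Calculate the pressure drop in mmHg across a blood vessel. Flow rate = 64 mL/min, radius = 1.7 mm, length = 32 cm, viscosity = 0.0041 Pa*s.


dP = 8*mu*L*Q / (pi*r^4)
Q = 64 mL/min = 1.06667e-06 m^3/s
dP = 426.686 Pa = 426.686 / 133.322 mmHg = 3.2 mmHg


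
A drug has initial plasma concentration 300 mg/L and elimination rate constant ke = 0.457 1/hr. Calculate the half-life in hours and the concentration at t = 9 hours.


t_half = ln(2) / ke = 0.693147 / 0.457 = 1.517 hr
C(t) = C0 * exp(-ke*t) = 300 * exp(-0.457*9)
C(9) = 4.908 mg/L


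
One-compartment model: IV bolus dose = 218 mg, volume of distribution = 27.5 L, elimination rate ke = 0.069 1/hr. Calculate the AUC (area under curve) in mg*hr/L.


C0 = Dose/Vd = 218/27.5 = 7.92727 mg/L
AUC = C0/ke = 7.92727/0.069
AUC = 114.9 mg*hr/L


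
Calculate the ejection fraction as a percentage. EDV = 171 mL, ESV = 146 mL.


SV = EDV - ESV = 171 - 146 = 25 mL
EF = SV/EDV * 100 = 25/171 * 100
EF = 14.62%


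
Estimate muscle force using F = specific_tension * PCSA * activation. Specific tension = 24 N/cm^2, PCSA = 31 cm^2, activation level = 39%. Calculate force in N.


F = sigma * PCSA * activation
F = 24 * 31 * 0.39
F = 290.2 N


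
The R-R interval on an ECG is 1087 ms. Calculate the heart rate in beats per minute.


HR = 60 / RR_interval(s)
RR = 1087 ms = 1.087 s
HR = 60 / 1.087 = 55.2 bpm


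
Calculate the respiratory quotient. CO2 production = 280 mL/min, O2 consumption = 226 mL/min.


RQ = VCO2 / VO2
RQ = 280 / 226
RQ = 1.239


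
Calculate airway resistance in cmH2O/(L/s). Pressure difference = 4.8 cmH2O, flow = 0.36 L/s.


R = dP / flow
R = 4.8 / 0.36
R = 13.33 cmH2O/(L/s)


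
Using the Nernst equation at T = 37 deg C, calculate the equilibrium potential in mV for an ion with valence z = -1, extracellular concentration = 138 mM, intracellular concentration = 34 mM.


E = (RT/(zF)) * ln(C_out/C_in)
T = 37 + 273.15 = 310.15 K
E = (8.314 * 310.15 / (-1 * 96485)) * ln(138/34)
E = -37.44 mV


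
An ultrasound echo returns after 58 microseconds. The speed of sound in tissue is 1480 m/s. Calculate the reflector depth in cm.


depth = c * t / 2
t = 58 us = 5.8000e-05 s
depth = 1480 * 5.8000e-05 / 2
depth = 0.04292 m = 4.292 cm


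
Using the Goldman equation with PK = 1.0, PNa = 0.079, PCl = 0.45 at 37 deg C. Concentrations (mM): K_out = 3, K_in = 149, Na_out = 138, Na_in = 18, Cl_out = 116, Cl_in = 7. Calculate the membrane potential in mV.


Vm = (RT/F)*ln((PK*Ko + PNa*Nao + PCl*Cli)/(PK*Ki + PNa*Nai + PCl*Clo))
Numer = 17.052, Denom = 202.622
Vm = -66.15 mV


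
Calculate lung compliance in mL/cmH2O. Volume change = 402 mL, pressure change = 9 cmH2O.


C = dV / dP
C = 402 / 9
C = 44.67 mL/cmH2O


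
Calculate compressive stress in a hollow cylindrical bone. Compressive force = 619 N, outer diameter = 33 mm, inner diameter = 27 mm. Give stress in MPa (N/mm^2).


A = pi*(r_o^2 - r_i^2)
r_o = 16.5 mm, r_i = 13.5 mm
A = 282.743 mm^2
sigma = F/A = 619 / 282.743
sigma = 2.189 MPa


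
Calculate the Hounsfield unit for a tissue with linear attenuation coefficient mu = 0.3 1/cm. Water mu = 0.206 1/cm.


HU = ((mu_tissue - mu_water) / mu_water) * 1000
HU = ((0.3 - 0.206) / 0.206) * 1000
HU = 456.3


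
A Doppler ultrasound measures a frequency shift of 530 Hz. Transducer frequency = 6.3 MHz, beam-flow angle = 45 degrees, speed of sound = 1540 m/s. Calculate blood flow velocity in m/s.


v = fd * c / (2 * f0 * cos(theta))
v = 530 * 1540 / (2 * 6.3000e+06 * cos(45))
v = 0.09161 m/s


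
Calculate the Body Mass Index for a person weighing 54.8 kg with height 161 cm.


BMI = weight / height^2
height = 161 cm = 1.61 m
BMI = 54.8 / 1.61^2
BMI = 21.14 kg/m^2


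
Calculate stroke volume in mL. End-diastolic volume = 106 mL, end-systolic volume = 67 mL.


SV = EDV - ESV
SV = 106 - 67
SV = 39 mL


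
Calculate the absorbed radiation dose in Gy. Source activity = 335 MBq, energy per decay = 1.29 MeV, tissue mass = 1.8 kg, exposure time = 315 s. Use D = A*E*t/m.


A = 335 MBq = 3.3500e+08 Bq
E = 1.29 MeV = 2.06658e-13 J
D = A*E*t/m = 3.3500e+08*2.06658e-13*315/1.8
D = 0.01212 Gy


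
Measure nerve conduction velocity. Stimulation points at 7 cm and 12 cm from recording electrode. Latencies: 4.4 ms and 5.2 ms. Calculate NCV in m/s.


Distance = (12 - 7) / 100 = 0.05 m
dt = (5.2 - 4.4) / 1000 = 8.0000e-04 s
NCV = dist / dt = 62.5 m/s


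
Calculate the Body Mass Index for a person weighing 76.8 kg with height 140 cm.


BMI = weight / height^2
height = 140 cm = 1.4 m
BMI = 76.8 / 1.4^2
BMI = 39.18 kg/m^2


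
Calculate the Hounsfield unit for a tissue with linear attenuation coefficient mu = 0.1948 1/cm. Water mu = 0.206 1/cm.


HU = ((mu_tissue - mu_water) / mu_water) * 1000
HU = ((0.1948 - 0.206) / 0.206) * 1000
HU = -54.37


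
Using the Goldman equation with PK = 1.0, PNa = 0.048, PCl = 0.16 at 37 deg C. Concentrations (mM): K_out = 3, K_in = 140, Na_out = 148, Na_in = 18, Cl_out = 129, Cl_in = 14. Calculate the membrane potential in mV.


Vm = (RT/F)*ln((PK*Ko + PNa*Nao + PCl*Cli)/(PK*Ki + PNa*Nai + PCl*Clo))
Numer = 12.344, Denom = 161.504
Vm = -68.72 mV


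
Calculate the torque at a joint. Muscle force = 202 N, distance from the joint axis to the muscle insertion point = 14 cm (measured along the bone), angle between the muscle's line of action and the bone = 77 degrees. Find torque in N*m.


Torque = F * d * sin(theta)   (moment arm = d*sin(theta))
d = 14 cm = 0.14 m
Torque = 202 * 0.14 * sin(77)
Torque = 27.56 N*m


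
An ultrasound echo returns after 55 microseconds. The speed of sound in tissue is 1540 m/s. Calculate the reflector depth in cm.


depth = c * t / 2
t = 55 us = 5.5000e-05 s
depth = 1540 * 5.5000e-05 / 2
depth = 0.04235 m = 4.235 cm


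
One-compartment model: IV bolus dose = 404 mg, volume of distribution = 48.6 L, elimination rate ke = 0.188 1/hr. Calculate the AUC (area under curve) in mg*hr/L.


C0 = Dose/Vd = 404/48.6 = 8.31276 mg/L
AUC = C0/ke = 8.31276/0.188
AUC = 44.22 mg*hr/L


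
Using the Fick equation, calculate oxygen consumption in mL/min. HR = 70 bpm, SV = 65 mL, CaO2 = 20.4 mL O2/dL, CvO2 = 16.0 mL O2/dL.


CO = HR*SV = 70*65/1000 = 4.55 L/min
a-v O2 diff = 20.4 - 16.0 = 4.4 mL/dL
VO2 = CO * (CaO2-CvO2) * 10 dL/L
VO2 = 4.55 * 4.4 * 10
VO2 = 200.2 mL/min


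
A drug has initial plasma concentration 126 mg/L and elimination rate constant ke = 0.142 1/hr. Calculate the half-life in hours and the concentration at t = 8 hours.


t_half = ln(2) / ke = 0.693147 / 0.142 = 4.881 hr
C(t) = C0 * exp(-ke*t) = 126 * exp(-0.142*8)
C(8) = 40.46 mg/L


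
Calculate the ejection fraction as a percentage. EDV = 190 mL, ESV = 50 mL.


SV = EDV - ESV = 190 - 50 = 140 mL
EF = SV/EDV * 100 = 140/190 * 100
EF = 73.68%


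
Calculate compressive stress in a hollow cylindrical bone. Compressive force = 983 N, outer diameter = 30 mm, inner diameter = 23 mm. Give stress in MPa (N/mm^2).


A = pi*(r_o^2 - r_i^2)
r_o = 15 mm, r_i = 11.5 mm
A = 291.383 mm^2
sigma = F/A = 983 / 291.383
sigma = 3.374 MPa


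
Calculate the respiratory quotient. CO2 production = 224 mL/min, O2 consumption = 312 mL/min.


RQ = VCO2 / VO2
RQ = 224 / 312
RQ = 0.7179


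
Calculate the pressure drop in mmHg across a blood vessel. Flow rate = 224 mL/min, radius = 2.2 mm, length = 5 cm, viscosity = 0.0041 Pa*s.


dP = 8*mu*L*Q / (pi*r^4)
Q = 224 mL/min = 3.73333e-06 m^3/s
dP = 83.1955 Pa = 83.1955 / 133.322 mmHg = 0.624 mmHg


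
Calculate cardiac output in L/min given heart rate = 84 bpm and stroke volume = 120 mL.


CO = HR * SV
CO = 84 * 120 / 1000
CO = 10.08 L/min


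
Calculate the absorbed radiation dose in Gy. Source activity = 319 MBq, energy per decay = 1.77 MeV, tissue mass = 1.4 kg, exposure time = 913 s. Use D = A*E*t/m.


A = 319 MBq = 3.1900e+08 Bq
E = 1.77 MeV = 2.83554e-13 J
D = A*E*t/m = 3.1900e+08*2.83554e-13*913/1.4
D = 0.05899 Gy


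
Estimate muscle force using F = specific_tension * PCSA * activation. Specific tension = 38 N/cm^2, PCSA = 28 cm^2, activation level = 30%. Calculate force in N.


F = sigma * PCSA * activation
F = 38 * 28 * 0.3
F = 319.2 N


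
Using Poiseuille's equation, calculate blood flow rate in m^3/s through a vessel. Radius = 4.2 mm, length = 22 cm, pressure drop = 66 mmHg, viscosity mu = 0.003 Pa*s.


Q = pi*r^4*dP / (8*mu*L)
r = 0.0042 m, L = 0.22 m
dP = 66 mmHg = 8799.252 Pa
Q = 0.001629 m^3/s


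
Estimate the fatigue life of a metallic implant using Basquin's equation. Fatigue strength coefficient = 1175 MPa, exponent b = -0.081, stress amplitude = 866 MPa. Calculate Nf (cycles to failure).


sigma_a = sigma_f' * (2Nf)^b
2Nf = (sigma_a/sigma_f')^(1/b)
2Nf = (866/1175)^(1/-0.081)
2Nf = 43.25627
Nf = 21.63


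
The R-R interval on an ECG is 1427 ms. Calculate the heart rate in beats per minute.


HR = 60 / RR_interval(s)
RR = 1427 ms = 1.427 s
HR = 60 / 1.427 = 42.05 bpm


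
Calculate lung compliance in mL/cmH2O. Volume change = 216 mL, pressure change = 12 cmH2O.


C = dV / dP
C = 216 / 12
C = 18 mL/cmH2O


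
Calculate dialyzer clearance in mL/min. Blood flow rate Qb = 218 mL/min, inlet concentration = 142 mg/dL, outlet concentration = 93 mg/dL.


K = Qb * (Cb_in - Cb_out) / Cb_in
K = 218 * (142 - 93) / 142
K = 75.23 mL/min


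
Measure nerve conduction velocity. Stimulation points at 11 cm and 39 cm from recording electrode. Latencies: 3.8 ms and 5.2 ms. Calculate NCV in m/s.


Distance = (39 - 11) / 100 = 0.28 m
dt = (5.2 - 3.8) / 1000 = 0.0014 s
NCV = dist / dt = 200 m/s


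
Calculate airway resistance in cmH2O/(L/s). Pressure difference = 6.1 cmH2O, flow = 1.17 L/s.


R = dP / flow
R = 6.1 / 1.17
R = 5.214 cmH2O/(L/s)


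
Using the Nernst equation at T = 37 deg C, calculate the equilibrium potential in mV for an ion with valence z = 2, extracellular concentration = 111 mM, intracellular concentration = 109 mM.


E = (RT/(zF)) * ln(C_out/C_in)
T = 37 + 273.15 = 310.15 K
E = (8.314 * 310.15 / (2 * 96485)) * ln(111/109)
E = 0.243 mV


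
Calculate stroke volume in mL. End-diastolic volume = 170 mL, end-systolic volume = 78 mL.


SV = EDV - ESV
SV = 170 - 78
SV = 92 mL


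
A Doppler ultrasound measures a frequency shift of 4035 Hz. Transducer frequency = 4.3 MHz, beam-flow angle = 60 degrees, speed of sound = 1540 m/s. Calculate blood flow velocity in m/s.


v = fd * c / (2 * f0 * cos(theta))
v = 4035 * 1540 / (2 * 4.3000e+06 * cos(60))
v = 1.445 m/s


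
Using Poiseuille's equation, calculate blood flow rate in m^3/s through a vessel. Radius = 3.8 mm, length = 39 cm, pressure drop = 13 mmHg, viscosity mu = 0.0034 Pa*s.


Q = pi*r^4*dP / (8*mu*L)
r = 0.0038 m, L = 0.39 m
dP = 13 mmHg = 1733.186 Pa
Q = 1.0703e-04 m^3/s


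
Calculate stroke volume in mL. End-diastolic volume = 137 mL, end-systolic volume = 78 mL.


SV = EDV - ESV
SV = 137 - 78
SV = 59 mL


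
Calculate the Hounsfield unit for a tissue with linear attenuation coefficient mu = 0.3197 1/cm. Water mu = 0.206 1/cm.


HU = ((mu_tissue - mu_water) / mu_water) * 1000
HU = ((0.3197 - 0.206) / 0.206) * 1000
HU = 551.9


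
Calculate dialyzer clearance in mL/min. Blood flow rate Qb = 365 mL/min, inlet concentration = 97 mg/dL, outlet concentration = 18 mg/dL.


K = Qb * (Cb_in - Cb_out) / Cb_in
K = 365 * (97 - 18) / 97
K = 297.3 mL/min


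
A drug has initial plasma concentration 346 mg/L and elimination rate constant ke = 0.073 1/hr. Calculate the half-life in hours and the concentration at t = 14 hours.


t_half = ln(2) / ke = 0.693147 / 0.073 = 9.495 hr
C(t) = C0 * exp(-ke*t) = 346 * exp(-0.073*14)
C(14) = 124.5 mg/L


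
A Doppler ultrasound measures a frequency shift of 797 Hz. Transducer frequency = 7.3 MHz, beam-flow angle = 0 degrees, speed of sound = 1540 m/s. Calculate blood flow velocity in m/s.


v = fd * c / (2 * f0 * cos(theta))
v = 797 * 1540 / (2 * 7.3000e+06 * cos(0))
v = 0.08407 m/s


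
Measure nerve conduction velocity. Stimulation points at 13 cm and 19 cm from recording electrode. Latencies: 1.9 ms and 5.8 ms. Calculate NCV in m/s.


Distance = (19 - 13) / 100 = 0.06 m
dt = (5.8 - 1.9) / 1000 = 0.0039 s
NCV = dist / dt = 15.38 m/s


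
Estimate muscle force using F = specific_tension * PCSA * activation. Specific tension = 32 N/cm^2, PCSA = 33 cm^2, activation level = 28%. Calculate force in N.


F = sigma * PCSA * activation
F = 32 * 33 * 0.28
F = 295.7 N


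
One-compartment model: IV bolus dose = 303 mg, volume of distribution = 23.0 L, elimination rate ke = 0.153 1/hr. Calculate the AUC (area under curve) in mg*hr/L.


C0 = Dose/Vd = 303/23.0 = 13.1739 mg/L
AUC = C0/ke = 13.1739/0.153
AUC = 86.1 mg*hr/L


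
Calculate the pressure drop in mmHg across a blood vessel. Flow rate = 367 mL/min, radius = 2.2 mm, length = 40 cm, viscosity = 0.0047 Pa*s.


dP = 8*mu*L*Q / (pi*r^4)
Q = 367 mL/min = 6.11667e-06 m^3/s
dP = 1250.04 Pa = 1250.04 / 133.322 mmHg = 9.376 mmHg


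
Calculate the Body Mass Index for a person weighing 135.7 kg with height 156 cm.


BMI = weight / height^2
height = 156 cm = 1.56 m
BMI = 135.7 / 1.56^2
BMI = 55.76 kg/m^2


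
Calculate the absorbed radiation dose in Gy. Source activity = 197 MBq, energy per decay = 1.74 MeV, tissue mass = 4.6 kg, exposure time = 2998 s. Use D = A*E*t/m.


A = 197 MBq = 1.9700e+08 Bq
E = 1.74 MeV = 2.78748e-13 J
D = A*E*t/m = 1.9700e+08*2.78748e-13*2998/4.6
D = 0.03579 Gy


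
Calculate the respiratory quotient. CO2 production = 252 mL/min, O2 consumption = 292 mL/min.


RQ = VCO2 / VO2
RQ = 252 / 292
RQ = 0.863


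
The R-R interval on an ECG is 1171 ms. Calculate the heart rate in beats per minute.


HR = 60 / RR_interval(s)
RR = 1171 ms = 1.171 s
HR = 60 / 1.171 = 51.24 bpm


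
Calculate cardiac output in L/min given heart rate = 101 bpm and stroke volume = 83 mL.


CO = HR * SV
CO = 101 * 83 / 1000
CO = 8.383 L/min


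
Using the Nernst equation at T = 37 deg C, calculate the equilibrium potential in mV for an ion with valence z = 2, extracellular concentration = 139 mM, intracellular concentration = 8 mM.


E = (RT/(zF)) * ln(C_out/C_in)
T = 37 + 273.15 = 310.15 K
E = (8.314 * 310.15 / (2 * 96485)) * ln(139/8)
E = 38.15 mV


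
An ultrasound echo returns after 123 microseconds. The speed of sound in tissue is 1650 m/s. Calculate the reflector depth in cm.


depth = c * t / 2
t = 123 us = 1.2300e-04 s
depth = 1650 * 1.2300e-04 / 2
depth = 0.101475 m = 10.1475 cm


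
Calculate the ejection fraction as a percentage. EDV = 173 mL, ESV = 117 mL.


SV = EDV - ESV = 173 - 117 = 56 mL
EF = SV/EDV * 100 = 56/173 * 100
EF = 32.37%


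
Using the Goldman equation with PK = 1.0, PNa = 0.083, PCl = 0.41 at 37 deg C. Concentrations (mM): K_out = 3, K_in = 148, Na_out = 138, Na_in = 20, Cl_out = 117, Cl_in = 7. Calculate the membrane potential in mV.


Vm = (RT/F)*ln((PK*Ko + PNa*Nao + PCl*Cli)/(PK*Ki + PNa*Nai + PCl*Clo))
Numer = 17.324, Denom = 197.63
Vm = -65.06 mV


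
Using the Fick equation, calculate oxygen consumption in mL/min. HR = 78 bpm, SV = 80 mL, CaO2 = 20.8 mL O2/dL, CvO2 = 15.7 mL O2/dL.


CO = HR*SV = 78*80/1000 = 6.24 L/min
a-v O2 diff = 20.8 - 15.7 = 5.1 mL/dL
VO2 = CO * (CaO2-CvO2) * 10 dL/L
VO2 = 6.24 * 5.1 * 10
VO2 = 318.2 mL/min


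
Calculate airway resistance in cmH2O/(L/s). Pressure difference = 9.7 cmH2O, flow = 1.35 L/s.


R = dP / flow
R = 9.7 / 1.35
R = 7.185 cmH2O/(L/s)


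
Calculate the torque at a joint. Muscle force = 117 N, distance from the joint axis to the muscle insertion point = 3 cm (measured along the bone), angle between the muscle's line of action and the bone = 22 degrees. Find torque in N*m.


Torque = F * d * sin(theta)   (moment arm = d*sin(theta))
d = 3 cm = 0.03 m
Torque = 117 * 0.03 * sin(22)
Torque = 1.315 N*m


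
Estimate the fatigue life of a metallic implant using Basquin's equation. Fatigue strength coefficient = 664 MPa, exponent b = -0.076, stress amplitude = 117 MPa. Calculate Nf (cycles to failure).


sigma_a = sigma_f' * (2Nf)^b
2Nf = (sigma_a/sigma_f')^(1/b)
2Nf = (117/664)^(1/-0.076)
2Nf = 8.3333314e+09
Nf = 4.1667e+09


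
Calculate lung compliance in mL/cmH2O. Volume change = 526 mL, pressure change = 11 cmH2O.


C = dV / dP
C = 526 / 11
C = 47.82 mL/cmH2O


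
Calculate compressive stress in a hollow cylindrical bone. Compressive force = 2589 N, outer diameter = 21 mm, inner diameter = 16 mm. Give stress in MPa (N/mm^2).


A = pi*(r_o^2 - r_i^2)
r_o = 10.5 mm, r_i = 8 mm
A = 145.299 mm^2
sigma = F/A = 2589 / 145.299
sigma = 17.82 MPa


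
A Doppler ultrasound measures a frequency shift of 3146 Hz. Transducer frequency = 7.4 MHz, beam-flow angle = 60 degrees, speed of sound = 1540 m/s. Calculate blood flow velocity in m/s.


v = fd * c / (2 * f0 * cos(theta))
v = 3146 * 1540 / (2 * 7.4000e+06 * cos(60))
v = 0.6547 m/s


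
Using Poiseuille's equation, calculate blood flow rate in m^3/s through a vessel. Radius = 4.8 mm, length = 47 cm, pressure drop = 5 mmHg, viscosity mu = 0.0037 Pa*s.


Q = pi*r^4*dP / (8*mu*L)
r = 0.0048 m, L = 0.47 m
dP = 5 mmHg = 666.61 Pa
Q = 7.9909e-05 m^3/s


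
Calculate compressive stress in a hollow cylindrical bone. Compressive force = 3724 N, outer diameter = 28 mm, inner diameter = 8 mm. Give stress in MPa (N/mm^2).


A = pi*(r_o^2 - r_i^2)
r_o = 14 mm, r_i = 4 mm
A = 565.487 mm^2
sigma = F/A = 3724 / 565.487
sigma = 6.585 MPa


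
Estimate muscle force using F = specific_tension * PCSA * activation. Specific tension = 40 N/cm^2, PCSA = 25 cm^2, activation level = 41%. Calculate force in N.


F = sigma * PCSA * activation
F = 40 * 25 * 0.41
F = 410 N


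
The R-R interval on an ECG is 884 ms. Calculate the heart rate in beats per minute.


HR = 60 / RR_interval(s)
RR = 884 ms = 0.884 s
HR = 60 / 0.884 = 67.87 bpm
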